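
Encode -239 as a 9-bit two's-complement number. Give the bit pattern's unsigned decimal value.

239 in 9 bits: 011101111
Invert: 100010000
Add 1:  100010001 = 273
(Check: 2^9 - 239 = 512 - 239 = 273.)

273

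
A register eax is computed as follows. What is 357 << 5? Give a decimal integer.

357 = 00000101100101
shift left by 5 → 10110010100000 = 11424
(equivalently, 357 × 2^5 = 357 × 32)

11424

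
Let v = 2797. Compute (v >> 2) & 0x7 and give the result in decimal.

3

v = 0101011101101
Shift right by 2: 01010111011
Mask low 3 bits: 011 = 3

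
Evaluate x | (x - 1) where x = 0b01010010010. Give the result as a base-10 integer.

659

x = 1010010010 = 658
x - 1 = 1010010001
OR    = 1010010011 = 659
(x | (x - 1) sets all bits below the lowest set bit.)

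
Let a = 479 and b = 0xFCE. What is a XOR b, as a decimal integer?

3601

479 = 000111011111
0xFCE = 111111001110
XOR → 111000010001 = 3601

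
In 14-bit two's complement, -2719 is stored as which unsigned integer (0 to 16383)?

2719 in 14 bits: 00101010011111
Invert: 11010101100000
Add 1:  11010101100001 = 13665
(Check: 2^14 - 2719 = 16384 - 2719 = 13665.)

13665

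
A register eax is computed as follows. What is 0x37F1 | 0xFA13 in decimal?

0x37F1 = 0011011111110001
0xFA13 = 1111101000010011
 OR → 1111111111110011 = 65523

65523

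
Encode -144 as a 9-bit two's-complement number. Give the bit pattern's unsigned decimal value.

144 in 9 bits: 010010000
Invert: 101101111
Add 1:  101110000 = 368
(Check: 2^9 - 144 = 512 - 144 = 368.)

368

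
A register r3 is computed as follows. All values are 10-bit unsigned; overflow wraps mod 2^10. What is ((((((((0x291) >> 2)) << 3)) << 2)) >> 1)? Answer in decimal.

64

0x291 = 1010010001
→ >> 2 → 0010100100 = 164
→ << 3 (mod 2^10) → 0100100000 = 288
→ << 2 (mod 2^10) → 0010000000 = 128
→ >> 1 → 0001000000 = 64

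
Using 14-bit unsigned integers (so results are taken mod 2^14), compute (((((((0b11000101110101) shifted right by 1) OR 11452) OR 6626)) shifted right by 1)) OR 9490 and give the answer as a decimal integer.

16383

0b11000101110101 = 11000101110101
→ shifted right by 1 → 01100010111010 = 6330
11452 = 10110010111100
→ OR → 11110010111110 = 15550
6626 = 01100111100010
→ OR → 11110111111110 = 15870
→ shifted right by 1 → 01111011111111 = 7935
9490 = 10010100010010
→ OR → 11111111111111 = 16383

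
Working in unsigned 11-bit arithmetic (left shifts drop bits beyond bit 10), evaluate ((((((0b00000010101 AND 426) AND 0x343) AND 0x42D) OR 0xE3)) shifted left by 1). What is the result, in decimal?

0b00000010101 = 00000010101
426 = 00110101010
→ AND → 00000000000 = 0
0x343 = 01101000011
→ AND → 00000000000 = 0
0x42D = 10000101101
→ AND → 00000000000 = 0
0xE3 = 00011100011
→ OR → 00011100011 = 227
→ shifted left by 1 (mod 2^11) → 00111000110 = 454

454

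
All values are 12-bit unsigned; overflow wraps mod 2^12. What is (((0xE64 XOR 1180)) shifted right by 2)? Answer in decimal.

0xE64 = 111001100100
1180 = 010010011100
→ XOR → 101011111000 = 2808
→ shifted right by 2 → 001010111110 = 702

702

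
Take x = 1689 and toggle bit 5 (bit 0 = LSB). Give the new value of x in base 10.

x = 011010011001
bit 5 is currently 0; toggle it via x ^ (1 << 5) = x ^ 32
→ 011010111001 = 1721

1721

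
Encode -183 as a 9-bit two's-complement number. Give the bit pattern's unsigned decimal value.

183 in 9 bits: 010110111
Invert: 101001000
Add 1:  101001001 = 329
(Check: 2^9 - 183 = 512 - 183 = 329.)

329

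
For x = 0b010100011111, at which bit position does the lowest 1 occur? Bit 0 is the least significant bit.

0

0b010100011111 = 10100011111
Trailing zeros: 0, so the lowest set bit is bit 0 (value 1).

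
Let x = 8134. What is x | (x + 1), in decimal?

8135

x = 1111111000110 = 8134
x + 1 = 1111111000111
OR    = 1111111000111 = 8135
(x | (x + 1) sets the lowest cleared bit.)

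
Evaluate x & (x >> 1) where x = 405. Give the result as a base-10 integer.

x = 110010101 = 405
x>>1 = 011001010
AND  = 010000000 = 128
(x & (x >> 1) has a 1 wherever x has two consecutive 1 bits.)

128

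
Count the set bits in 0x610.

0x610 = 11000010000
Count the 1s: 1 + 1 + 1 = 3

3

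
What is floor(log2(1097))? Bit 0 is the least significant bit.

1097 = 10001001001
The topmost 1 is at position 10 (since 2^10 = 1024 ≤ 1097 < 2048).

10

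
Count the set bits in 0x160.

3

0x160 = 101100000
Count the 1s: 1 + 1 + 1 = 3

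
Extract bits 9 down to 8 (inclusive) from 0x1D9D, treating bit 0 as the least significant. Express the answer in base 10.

v = 0001110110011101
Shift right by 8: 00011101
Mask low 2 bits: 01 = 1

1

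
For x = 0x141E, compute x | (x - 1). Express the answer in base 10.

5151

x = 1010000011110 = 5150
x - 1 = 1010000011101
OR    = 1010000011111 = 5151
(x | (x - 1) sets all bits below the lowest set bit.)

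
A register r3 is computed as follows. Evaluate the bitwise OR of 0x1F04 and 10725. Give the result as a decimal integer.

16357

0x1F04 = 01111100000100
10725 = 10100111100101
 OR → 11111111100101 = 16357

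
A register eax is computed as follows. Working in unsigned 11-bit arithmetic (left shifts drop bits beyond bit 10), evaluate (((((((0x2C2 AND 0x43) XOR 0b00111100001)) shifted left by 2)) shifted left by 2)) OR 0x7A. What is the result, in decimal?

0x2C2 = 01011000010
0x43 = 00001000011
→ AND → 00001000010 = 66
0b00111100001 = 00111100001
→ XOR → 00110100011 = 419
→ shifted left by 2 (mod 2^11) → 11010001100 = 1676
→ shifted left by 2 (mod 2^11) → 01000110000 = 560
0x7A = 00001111010
→ OR → 01001111010 = 634

634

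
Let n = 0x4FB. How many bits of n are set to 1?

0x4FB = 10011111011
Count the 1s: 1 + 1 + 1 + 1 + 1 + 1 + 1 + 1 = 8

8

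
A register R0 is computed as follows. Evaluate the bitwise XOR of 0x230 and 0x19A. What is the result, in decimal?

0x230 = 1000110000
0x19A = 0110011010
XOR → 1110101010 = 938

938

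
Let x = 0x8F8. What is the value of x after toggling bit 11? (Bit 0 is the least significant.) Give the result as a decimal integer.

x = 0100011111000
bit 11 is currently 1; toggle it via x ^ (1 << 11) = x ^ 2048
→ 0000011111000 = 248

248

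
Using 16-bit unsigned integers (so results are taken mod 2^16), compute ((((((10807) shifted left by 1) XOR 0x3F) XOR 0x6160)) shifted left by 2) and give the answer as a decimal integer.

54468

10807 = 0010101000110111
→ shifted left by 1 (mod 2^16) → 0101010001101110 = 21614
0x3F = 0000000000111111
→ XOR → 0101010001010001 = 21585
0x6160 = 0110000101100000
→ XOR → 0011010100110001 = 13617
→ shifted left by 2 (mod 2^16) → 1101010011000100 = 54468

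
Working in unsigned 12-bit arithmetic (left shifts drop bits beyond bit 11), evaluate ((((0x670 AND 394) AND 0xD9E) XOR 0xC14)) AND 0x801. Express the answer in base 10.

2048

0x670 = 011001110000
394 = 000110001010
→ AND → 000000000000 = 0
0xD9E = 110110011110
→ AND → 000000000000 = 0
0xC14 = 110000010100
→ XOR → 110000010100 = 3092
0x801 = 100000000001
→ AND → 100000000000 = 2048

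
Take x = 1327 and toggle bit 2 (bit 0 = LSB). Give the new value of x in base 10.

x = 10100101111
bit 2 is currently 1; toggle it via x ^ (1 << 2) = x ^ 4
→ 10100101011 = 1323

1323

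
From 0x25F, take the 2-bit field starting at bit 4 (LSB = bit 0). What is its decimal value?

1

v = 1001011111
Shift right by 4: 100101
Mask low 2 bits: 01 = 1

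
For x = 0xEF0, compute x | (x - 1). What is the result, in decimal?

3839

x = 111011110000 = 3824
x - 1 = 111011101111
OR    = 111011111111 = 3839
(x | (x - 1) sets all bits below the lowest set bit.)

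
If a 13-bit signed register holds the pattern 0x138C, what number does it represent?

pattern = 1001110001100 (MSB is 1 ⇒ negative)
Invert: 0110001110011, add 1 → 0110001110100 = 3188, so the value is -3188.
(Equivalently: 5004 - 2^13 = 5004 - 8192 = -3188.)

-3188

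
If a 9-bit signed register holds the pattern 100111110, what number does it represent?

-194

pattern = 100111110 (MSB is 1 ⇒ negative)
Invert: 011000001, add 1 → 011000010 = 194, so the value is -194.
(Equivalently: 318 - 2^9 = 318 - 512 = -194.)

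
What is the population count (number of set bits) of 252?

6

252 = 11111100
Count the 1s: 1 + 1 + 1 + 1 + 1 + 1 = 6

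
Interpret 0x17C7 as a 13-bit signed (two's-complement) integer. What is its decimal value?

pattern = 1011111000111 (MSB is 1 ⇒ negative)
Invert: 0100000111000, add 1 → 0100000111001 = 2105, so the value is -2105.
(Equivalently: 6087 - 2^13 = 6087 - 8192 = -2105.)

-2105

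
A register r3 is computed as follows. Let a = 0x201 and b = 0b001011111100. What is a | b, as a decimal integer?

0x201 = 1000000001
b = 1011111100
 OR → 1011111101 = 765

765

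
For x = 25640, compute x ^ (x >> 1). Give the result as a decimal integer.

x = 110010000101000 = 25640
x>>1 = 011001000010100
XOR  = 101011000111100 = 22076
(x ^ (x >> 1) gives the standard binary-reflected Gray code of x.)

22076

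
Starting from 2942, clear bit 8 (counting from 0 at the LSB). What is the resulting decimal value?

2686

x = 0101101111110
bit 8 is currently 1; clear it via x & ~(1 << 8) = x & ~256
→ 0101001111110 = 2686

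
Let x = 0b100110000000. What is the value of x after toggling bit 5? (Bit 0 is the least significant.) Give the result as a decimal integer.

x = 100110000000
bit 5 is currently 0; toggle it via x ^ (1 << 5) = x ^ 32
→ 100110100000 = 2464

2464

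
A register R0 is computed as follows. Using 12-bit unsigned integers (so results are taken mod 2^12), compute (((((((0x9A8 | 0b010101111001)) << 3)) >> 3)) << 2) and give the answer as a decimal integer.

0x9A8 = 100110101000
0b010101111001 = 010101111001
→ | → 110111111001 = 3577
→ << 3 (mod 2^12) → 111111001000 = 4040
→ >> 3 → 000111111001 = 505
→ << 2 (mod 2^12) → 011111100100 = 2020

2020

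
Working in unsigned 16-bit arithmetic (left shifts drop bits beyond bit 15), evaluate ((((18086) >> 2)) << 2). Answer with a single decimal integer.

18086 = 0100011010100110
→ >> 2 → 0001000110101001 = 4521
→ << 2 (mod 2^16) → 0100011010100100 = 18084

18084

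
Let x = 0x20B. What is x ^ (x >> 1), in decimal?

x = 1000001011 = 523
x>>1 = 0100000101
XOR  = 1100001110 = 782
(x ^ (x >> 1) gives the standard binary-reflected Gray code of x.)

782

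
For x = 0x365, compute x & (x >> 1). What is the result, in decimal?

288

x = 1101100101 = 869
x>>1 = 0110110010
AND  = 0100100000 = 288
(x & (x >> 1) has a 1 wherever x has two consecutive 1 bits.)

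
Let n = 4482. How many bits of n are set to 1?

4

4482 = 1000110000010
Count the 1s: 1 + 1 + 1 + 1 = 4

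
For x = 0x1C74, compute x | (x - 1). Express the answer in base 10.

x = 1110001110100 = 7284
x - 1 = 1110001110011
OR    = 1110001110111 = 7287
(x | (x - 1) sets all bits below the lowest set bit.)

7287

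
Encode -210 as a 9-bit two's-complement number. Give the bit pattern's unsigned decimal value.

302

210 in 9 bits: 011010010
Invert: 100101101
Add 1:  100101110 = 302
(Check: 2^9 - 210 = 512 - 210 = 302.)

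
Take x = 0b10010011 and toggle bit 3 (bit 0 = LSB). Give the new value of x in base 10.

155

x = 10010011
bit 3 is currently 0; toggle it via x ^ (1 << 3) = x ^ 8
→ 10011011 = 155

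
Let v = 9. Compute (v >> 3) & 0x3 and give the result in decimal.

v = 00001001
Shift right by 3: 00001
Mask low 2 bits: 01 = 1

1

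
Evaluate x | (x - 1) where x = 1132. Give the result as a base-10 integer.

1135

x = 10001101100 = 1132
x - 1 = 10001101011
OR    = 10001101111 = 1135
(x | (x - 1) sets all bits below the lowest set bit.)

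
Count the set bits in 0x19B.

0x19B = 110011011
Count the 1s: 1 + 1 + 1 + 1 + 1 + 1 = 6

6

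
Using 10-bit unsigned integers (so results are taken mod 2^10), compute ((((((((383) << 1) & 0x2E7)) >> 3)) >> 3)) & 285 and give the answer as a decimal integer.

383 = 0101111111
→ << 1 (mod 2^10) → 1011111110 = 766
0x2E7 = 1011100111
→ & → 1011100110 = 742
→ >> 3 → 0001011100 = 92
→ >> 3 → 0000001011 = 11
285 = 0100011101
→ & → 0000001001 = 9

9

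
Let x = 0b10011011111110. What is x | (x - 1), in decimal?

9983

x = 10011011111110 = 9982
x - 1 = 10011011111101
OR    = 10011011111111 = 9983
(x | (x - 1) sets all bits below the lowest set bit.)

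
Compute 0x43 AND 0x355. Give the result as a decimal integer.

0x43 = 0001000011
0x355 = 1101010101
AND → 0001000001 = 65

65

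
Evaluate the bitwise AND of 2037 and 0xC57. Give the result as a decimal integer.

1109

2037 = 011111110101
0xC57 = 110001010111
AND → 010001010101 = 1109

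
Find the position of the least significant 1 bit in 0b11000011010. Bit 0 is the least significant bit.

0b11000011010 = 11000011010
Trailing zeros: 1, so the lowest set bit is bit 1 (value 2).

1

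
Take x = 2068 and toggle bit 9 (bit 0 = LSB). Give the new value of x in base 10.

x = 0100000010100
bit 9 is currently 0; toggle it via x ^ (1 << 9) = x ^ 512
→ 0101000010100 = 2580

2580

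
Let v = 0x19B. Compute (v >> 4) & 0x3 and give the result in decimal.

v = 00110011011
Shift right by 4: 0011001
Mask low 2 bits: 01 = 1

1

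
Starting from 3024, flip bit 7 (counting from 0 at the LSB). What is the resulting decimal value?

x = 101111010000
bit 7 is currently 1; toggle it via x ^ (1 << 7) = x ^ 128
→ 101101010000 = 2896

2896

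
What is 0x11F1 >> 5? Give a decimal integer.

143

0x11F1 = 1000111110001
shift right by 5 → 0000010001111 = 143
(equivalently, floor(4593 / 32))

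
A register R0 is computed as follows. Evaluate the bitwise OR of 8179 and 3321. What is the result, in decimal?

8179 = 1111111110011
3321 = 0110011111001
 OR → 1111111111011 = 8187

8187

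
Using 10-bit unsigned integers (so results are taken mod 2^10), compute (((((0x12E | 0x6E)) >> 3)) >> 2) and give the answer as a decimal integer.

0x12E = 0100101110
0x6E = 0001101110
→ | → 0101101110 = 366
→ >> 3 → 0000101101 = 45
→ >> 2 → 0000001011 = 11

11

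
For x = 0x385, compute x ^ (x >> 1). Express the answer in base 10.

583

x = 1110000101 = 901
x>>1 = 0111000010
XOR  = 1001000111 = 583
(x ^ (x >> 1) gives the standard binary-reflected Gray code of x.)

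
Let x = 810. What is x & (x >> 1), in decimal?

x = 1100101010 = 810
x>>1 = 0110010101
AND  = 0100000000 = 256
(x & (x >> 1) has a 1 wherever x has two consecutive 1 bits.)

256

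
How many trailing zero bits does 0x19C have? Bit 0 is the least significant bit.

2

0x19C = 110011100
Trailing zeros: 2, so the lowest set bit is bit 2 (value 4).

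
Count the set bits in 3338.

3338 = 110100001010
Count the 1s: 1 + 1 + 1 + 1 + 1 = 5

5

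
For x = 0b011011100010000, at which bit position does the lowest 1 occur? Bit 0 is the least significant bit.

4

0b011011100010000 = 11011100010000
Trailing zeros: 4, so the lowest set bit is bit 4 (value 16).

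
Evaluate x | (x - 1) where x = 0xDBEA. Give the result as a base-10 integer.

x = 1101101111101010 = 56298
x - 1 = 1101101111101001
OR    = 1101101111101011 = 56299
(x | (x - 1) sets all bits below the lowest set bit.)

56299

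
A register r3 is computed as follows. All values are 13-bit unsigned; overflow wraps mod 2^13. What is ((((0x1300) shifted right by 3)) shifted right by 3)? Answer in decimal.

76

0x1300 = 1001100000000
→ shifted right by 3 → 0001001100000 = 608
→ shifted right by 3 → 0000001001100 = 76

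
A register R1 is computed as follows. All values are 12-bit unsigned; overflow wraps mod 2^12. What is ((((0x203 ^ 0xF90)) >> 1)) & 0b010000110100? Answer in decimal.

1024

0x203 = 001000000011
0xF90 = 111110010000
→ ^ → 110110010011 = 3475
→ >> 1 → 011011001001 = 1737
0b010000110100 = 010000110100
→ & → 010000000000 = 1024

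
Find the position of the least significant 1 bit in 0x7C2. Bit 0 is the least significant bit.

1

0x7C2 = 11111000010
Trailing zeros: 1, so the lowest set bit is bit 1 (value 2).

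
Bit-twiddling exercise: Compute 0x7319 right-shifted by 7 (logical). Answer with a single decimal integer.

0x7319 = 111001100011001
shift right by 7 → 000000011100110 = 230
(equivalently, floor(29465 / 128))

230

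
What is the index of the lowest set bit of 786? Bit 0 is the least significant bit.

786 = 1100010010
Trailing zeros: 1, so the lowest set bit is bit 1 (value 2).

1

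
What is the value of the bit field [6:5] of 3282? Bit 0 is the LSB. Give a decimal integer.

v = 0000110011010010
Shift right by 5: 00001100110
Mask low 2 bits: 10 = 2

2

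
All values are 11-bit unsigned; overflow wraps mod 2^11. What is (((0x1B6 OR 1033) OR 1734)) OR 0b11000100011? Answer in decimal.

2047

0x1B6 = 00110110110
1033 = 10000001001
→ OR → 10110111111 = 1471
1734 = 11011000110
→ OR → 11111111111 = 2047
0b11000100011 = 11000100011
→ OR → 11111111111 = 2047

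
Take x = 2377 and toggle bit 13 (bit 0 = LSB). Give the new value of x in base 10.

10569

x = 000100101001001
bit 13 is currently 0; toggle it via x ^ (1 << 13) = x ^ 8192
→ 010100101001001 = 10569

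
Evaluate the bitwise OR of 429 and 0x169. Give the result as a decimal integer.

429 = 110101101
0x169 = 101101001
 OR → 111101101 = 493

493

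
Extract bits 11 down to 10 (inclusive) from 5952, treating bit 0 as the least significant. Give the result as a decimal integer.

1

v = 1011101000000
Shift right by 10: 101
Mask low 2 bits: 01 = 1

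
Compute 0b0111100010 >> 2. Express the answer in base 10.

120

x = 111100010
shift right by 2 → 001111000 = 120
(equivalently, floor(482 / 4))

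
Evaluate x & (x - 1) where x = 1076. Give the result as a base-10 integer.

1072

x = 10000110100 = 1076
x - 1 = 10000110011
AND   = 10000110000 = 1072
(x & (x - 1) clears the lowest set bit of x.)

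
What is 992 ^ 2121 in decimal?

992 = 001111100000
2121 = 100001001001
XOR → 101110101001 = 2985

2985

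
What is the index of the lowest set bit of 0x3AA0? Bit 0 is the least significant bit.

0x3AA0 = 11101010100000
Trailing zeros: 5, so the lowest set bit is bit 5 (value 32).

5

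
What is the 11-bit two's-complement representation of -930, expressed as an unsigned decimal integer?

1118

930 in 11 bits: 01110100010
Invert: 10001011101
Add 1:  10001011110 = 1118
(Check: 2^11 - 930 = 2048 - 930 = 1118.)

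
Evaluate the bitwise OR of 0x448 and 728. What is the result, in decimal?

0x448 = 10001001000
728 = 01011011000
 OR → 11011011000 = 1752

1752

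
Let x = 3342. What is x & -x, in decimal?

2

x = 110100001110 = 3342
-x (two's complement) = …001011110010
AND   = 000000000010 = 2
(x & -x isolates the lowest set bit of x.)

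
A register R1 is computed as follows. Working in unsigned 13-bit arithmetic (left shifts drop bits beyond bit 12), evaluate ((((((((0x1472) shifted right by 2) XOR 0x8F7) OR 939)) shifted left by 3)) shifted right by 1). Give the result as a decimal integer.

0x1472 = 1010001110010
→ shifted right by 2 → 0010100011100 = 1308
0x8F7 = 0100011110111
→ XOR → 0110111101011 = 3563
939 = 0001110101011
→ OR → 0111111101011 = 4075
→ shifted left by 3 (mod 2^13) → 1111101011000 = 8024
→ shifted right by 1 → 0111110101100 = 4012

4012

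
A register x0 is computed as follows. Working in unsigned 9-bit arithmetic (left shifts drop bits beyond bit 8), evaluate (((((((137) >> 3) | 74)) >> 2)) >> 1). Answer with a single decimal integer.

137 = 010001001
→ >> 3 → 000010001 = 17
74 = 001001010
→ | → 001011011 = 91
→ >> 2 → 000010110 = 22
→ >> 1 → 000001011 = 11

11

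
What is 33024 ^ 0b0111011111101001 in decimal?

63209

33024 = 1000000100000000
b = 0111011111101001
XOR → 1111011011101001 = 63209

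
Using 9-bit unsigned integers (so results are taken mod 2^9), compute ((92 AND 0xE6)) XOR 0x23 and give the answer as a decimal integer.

92 = 001011100
0xE6 = 011100110
→ AND → 001000100 = 68
0x23 = 000100011
→ XOR → 001100111 = 103

103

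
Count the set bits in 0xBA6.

7

0xBA6 = 101110100110
Count the 1s: 1 + 1 + 1 + 1 + 1 + 1 + 1 = 7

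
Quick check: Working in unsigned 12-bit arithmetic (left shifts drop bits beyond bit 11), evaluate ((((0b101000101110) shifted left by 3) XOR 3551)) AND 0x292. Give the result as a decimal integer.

0b101000101110 = 101000101110
→ shifted left by 3 (mod 2^12) → 000101110000 = 368
3551 = 110111011111
→ XOR → 110010101111 = 3247
0x292 = 001010010010
→ AND → 000010000010 = 130

130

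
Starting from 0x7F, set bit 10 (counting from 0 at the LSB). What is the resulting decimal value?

1151

x = 0000001111111
bit 10 is currently 0; set it via x | (1 << 10) = x | 1024
→ 0010001111111 = 1151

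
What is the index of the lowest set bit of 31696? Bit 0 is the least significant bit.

4

31696 = 111101111010000
Trailing zeros: 4, so the lowest set bit is bit 4 (value 16).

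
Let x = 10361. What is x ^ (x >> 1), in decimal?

x = 10100001111001 = 10361
x>>1 = 01010000111100
XOR  = 11110001000101 = 15429
(x ^ (x >> 1) gives the standard binary-reflected Gray code of x.)

15429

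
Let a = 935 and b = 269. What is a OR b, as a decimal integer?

935 = 1110100111
269 = 0100001101
 OR → 1110101111 = 943

943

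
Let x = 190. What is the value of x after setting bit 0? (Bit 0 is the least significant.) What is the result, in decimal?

x = 10111110
bit 0 is currently 0; set it via x | (1 << 0) = x | 1
→ 10111111 = 191

191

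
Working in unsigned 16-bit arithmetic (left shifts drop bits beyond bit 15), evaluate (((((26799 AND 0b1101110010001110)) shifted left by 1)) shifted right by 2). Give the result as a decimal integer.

9287

26799 = 0110100010101111
0b1101110010001110 = 1101110010001110
→ AND → 0100100010001110 = 18574
→ shifted left by 1 (mod 2^16) → 1001000100011100 = 37148
→ shifted right by 2 → 0010010001000111 = 9287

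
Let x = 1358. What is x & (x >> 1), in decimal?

x = 10101001110 = 1358
x>>1 = 01010100111
AND  = 00000000110 = 6
(x & (x >> 1) has a 1 wherever x has two consecutive 1 bits.)

6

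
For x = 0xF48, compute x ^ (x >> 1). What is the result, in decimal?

x = 111101001000 = 3912
x>>1 = 011110100100
XOR  = 100011101100 = 2284
(x ^ (x >> 1) gives the standard binary-reflected Gray code of x.)

2284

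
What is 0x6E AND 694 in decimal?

38

0x6E = 0001101110
694 = 1010110110
AND → 0000100110 = 38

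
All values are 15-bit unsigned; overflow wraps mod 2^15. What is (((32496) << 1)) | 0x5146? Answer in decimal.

32496 = 111111011110000
→ << 1 (mod 2^15) → 111110111100000 = 32224
0x5146 = 101000101000110
→ | → 111110111100110 = 32230

32230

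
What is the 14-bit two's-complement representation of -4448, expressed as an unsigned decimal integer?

4448 in 14 bits: 01000101100000
Invert: 10111010011111
Add 1:  10111010100000 = 11936
(Check: 2^14 - 4448 = 16384 - 4448 = 11936.)

11936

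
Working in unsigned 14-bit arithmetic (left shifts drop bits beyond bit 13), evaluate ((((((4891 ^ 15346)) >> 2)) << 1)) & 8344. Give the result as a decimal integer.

4891 = 01001100011011
15346 = 11101111110010
→ ^ → 10100011101001 = 10473
→ >> 2 → 00101000111010 = 2618
→ << 1 (mod 2^14) → 01010001110100 = 5236
8344 = 10000010011000
→ & → 00000000010000 = 16

16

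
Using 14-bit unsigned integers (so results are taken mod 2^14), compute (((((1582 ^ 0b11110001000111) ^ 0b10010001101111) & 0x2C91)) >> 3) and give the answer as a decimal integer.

1582 = 00011000101110
0b11110001000111 = 11110001000111
→ ^ → 11101001101001 = 14953
0b10010001101111 = 10010001101111
→ ^ → 01111000000110 = 7686
0x2C91 = 10110010010001
→ & → 00110000000000 = 3072
→ >> 3 → 00000110000000 = 384

384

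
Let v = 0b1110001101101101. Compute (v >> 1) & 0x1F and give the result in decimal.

v = 1110001101101101
Shift right by 1: 111000110110110
Mask low 5 bits: 10110 = 22

22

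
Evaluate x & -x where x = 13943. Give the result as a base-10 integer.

x = 11011001110111 = 13943
-x (two's complement) = …00100110001001
AND   = 00000000000001 = 1
(x & -x isolates the lowest set bit of x.)

1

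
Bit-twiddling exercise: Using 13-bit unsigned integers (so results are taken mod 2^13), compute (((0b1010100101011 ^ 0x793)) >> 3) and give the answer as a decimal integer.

599

0b1010100101011 = 1010100101011
0x793 = 0011110010011
→ ^ → 1001010111000 = 4792
→ >> 3 → 0001001010111 = 599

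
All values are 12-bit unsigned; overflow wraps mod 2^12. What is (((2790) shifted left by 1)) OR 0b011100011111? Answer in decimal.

2790 = 101011100110
→ shifted left by 1 (mod 2^12) → 010111001100 = 1484
0b011100011111 = 011100011111
→ OR → 011111011111 = 2015

2015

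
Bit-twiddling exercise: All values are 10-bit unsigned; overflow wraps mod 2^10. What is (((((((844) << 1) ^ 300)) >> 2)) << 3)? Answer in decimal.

872

844 = 1101001100
→ << 1 (mod 2^10) → 1010011000 = 664
300 = 0100101100
→ ^ → 1110110100 = 948
→ >> 2 → 0011101101 = 237
→ << 3 (mod 2^10) → 1101101000 = 872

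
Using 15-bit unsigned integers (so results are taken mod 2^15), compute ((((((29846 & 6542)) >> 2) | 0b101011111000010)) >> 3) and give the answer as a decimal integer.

2812

29846 = 111010010010110
6542 = 001100110001110
→ & → 001000010000110 = 4230
→ >> 2 → 000010000100001 = 1057
0b101011111000010 = 101011111000010
→ | → 101011111100011 = 22499
→ >> 3 → 000101011111100 = 2812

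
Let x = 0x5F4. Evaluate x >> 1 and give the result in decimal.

762

0x5F4 = 10111110100
shift right by 1 → 01011111010 = 762
(equivalently, floor(1524 / 2))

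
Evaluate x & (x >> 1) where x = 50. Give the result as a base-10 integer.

x = 110010 = 50
x>>1 = 011001
AND  = 010000 = 16
(x & (x >> 1) has a 1 wherever x has two consecutive 1 bits.)

16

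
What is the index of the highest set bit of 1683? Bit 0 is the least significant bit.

1683 = 11010010011
The topmost 1 is at position 10 (since 2^10 = 1024 ≤ 1683 < 2048).

10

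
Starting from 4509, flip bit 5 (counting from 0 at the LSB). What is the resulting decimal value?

x = 01000110011101
bit 5 is currently 0; toggle it via x ^ (1 << 5) = x ^ 32
→ 01000110111101 = 4541

4541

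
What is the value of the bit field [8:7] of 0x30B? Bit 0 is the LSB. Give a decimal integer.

2

v = 01100001011
Shift right by 7: 0110
Mask low 2 bits: 10 = 2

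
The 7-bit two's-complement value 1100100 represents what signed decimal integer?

-28

pattern = 1100100 (MSB is 1 ⇒ negative)
Invert: 0011011, add 1 → 0011100 = 28, so the value is -28.
(Equivalently: 100 - 2^7 = 100 - 128 = -28.)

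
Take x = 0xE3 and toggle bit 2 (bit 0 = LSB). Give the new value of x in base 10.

x = 11100011
bit 2 is currently 0; toggle it via x ^ (1 << 2) = x ^ 4
→ 11100111 = 231

231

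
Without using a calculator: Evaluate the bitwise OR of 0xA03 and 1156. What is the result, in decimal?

3719

0xA03 = 101000000011
1156 = 010010000100
 OR → 111010000111 = 3719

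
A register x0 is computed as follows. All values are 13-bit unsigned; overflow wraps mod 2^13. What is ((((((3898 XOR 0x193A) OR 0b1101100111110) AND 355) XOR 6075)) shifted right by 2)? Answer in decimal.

1446

3898 = 0111100111010
0x193A = 1100100111010
→ XOR → 1011000000000 = 5632
0b1101100111110 = 1101100111110
→ OR → 1111100111110 = 7998
355 = 0000101100011
→ AND → 0000100100010 = 290
6075 = 1011110111011
→ XOR → 1011010011001 = 5785
→ shifted right by 2 → 0010110100110 = 1446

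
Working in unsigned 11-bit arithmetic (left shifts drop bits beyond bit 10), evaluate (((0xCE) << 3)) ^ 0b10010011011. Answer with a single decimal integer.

747

0xCE = 00011001110
→ << 3 (mod 2^11) → 11001110000 = 1648
0b10010011011 = 10010011011
→ ^ → 01011101011 = 747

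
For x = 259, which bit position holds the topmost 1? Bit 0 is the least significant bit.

259 = 100000011
The topmost 1 is at position 8 (since 2^8 = 256 ≤ 259 < 512).

8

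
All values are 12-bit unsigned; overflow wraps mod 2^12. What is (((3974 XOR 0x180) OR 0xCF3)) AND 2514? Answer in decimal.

2258

3974 = 111110000110
0x180 = 000110000000
→ XOR → 111000000110 = 3590
0xCF3 = 110011110011
→ OR → 111011110111 = 3831
2514 = 100111010010
→ AND → 100011010010 = 2258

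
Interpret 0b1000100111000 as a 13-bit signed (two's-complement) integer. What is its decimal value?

-3784

pattern = 1000100111000 (MSB is 1 ⇒ negative)
Invert: 0111011000111, add 1 → 0111011001000 = 3784, so the value is -3784.
(Equivalently: 4408 - 2^13 = 4408 - 8192 = -3784.)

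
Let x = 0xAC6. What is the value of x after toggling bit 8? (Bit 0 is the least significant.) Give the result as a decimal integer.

x = 0101011000110
bit 8 is currently 0; toggle it via x ^ (1 << 8) = x ^ 256
→ 0101111000110 = 3014

3014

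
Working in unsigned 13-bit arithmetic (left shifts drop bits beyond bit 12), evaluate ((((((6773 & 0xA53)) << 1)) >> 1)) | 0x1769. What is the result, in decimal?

6773 = 1101001110101
0xA53 = 0101001010011
→ & → 0101001010001 = 2641
→ << 1 (mod 2^13) → 1010010100010 = 5282
→ >> 1 → 0101001010001 = 2641
0x1769 = 1011101101001
→ | → 1111101111001 = 8057

8057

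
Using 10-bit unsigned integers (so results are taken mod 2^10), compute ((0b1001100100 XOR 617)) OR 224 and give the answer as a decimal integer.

0b1001100100 = 1001100100
617 = 1001101001
→ XOR → 0000001101 = 13
224 = 0011100000
→ OR → 0011101101 = 237

237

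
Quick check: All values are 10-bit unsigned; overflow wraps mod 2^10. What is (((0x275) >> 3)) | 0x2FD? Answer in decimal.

0x275 = 1001110101
→ >> 3 → 0001001110 = 78
0x2FD = 1011111101
→ | → 1011111111 = 767

767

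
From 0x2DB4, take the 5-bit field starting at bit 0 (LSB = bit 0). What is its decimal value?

v = 10110110110100
Shift right by 0: 10110110110100
Mask low 5 bits: 10100 = 20

20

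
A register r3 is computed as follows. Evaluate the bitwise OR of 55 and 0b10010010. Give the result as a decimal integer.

55 = 00110111
b = 10010010
 OR → 10110111 = 183

183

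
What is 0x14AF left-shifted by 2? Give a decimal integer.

0x14AF = 001010010101111
shift left by 2 → 101001010111100 = 21180
(equivalently, 5295 × 2^2 = 5295 × 4)

21180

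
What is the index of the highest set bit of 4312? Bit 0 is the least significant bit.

4312 = 1000011011000
The topmost 1 is at position 12 (since 2^12 = 4096 ≤ 4312 < 8192).

12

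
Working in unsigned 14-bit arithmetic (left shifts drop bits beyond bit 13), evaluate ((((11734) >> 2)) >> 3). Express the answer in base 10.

366

11734 = 10110111010110
→ >> 2 → 00101101110101 = 2933
→ >> 3 → 00000101101110 = 366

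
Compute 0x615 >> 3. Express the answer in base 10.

0x615 = 11000010101
shift right by 3 → 00011000010 = 194
(equivalently, floor(1557 / 8))

194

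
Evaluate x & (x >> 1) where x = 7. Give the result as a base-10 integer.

x = 111 = 7
x>>1 = 011
AND  = 011 = 3
(x & (x >> 1) has a 1 wherever x has two consecutive 1 bits.)

3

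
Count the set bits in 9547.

7

9547 = 10010101001011
Count the 1s: 1 + 1 + 1 + 1 + 1 + 1 + 1 = 7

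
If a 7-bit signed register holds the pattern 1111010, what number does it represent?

pattern = 1111010 (MSB is 1 ⇒ negative)
Invert: 0000101, add 1 → 0000110 = 6, so the value is -6.
(Equivalently: 122 - 2^7 = 122 - 128 = -6.)

-6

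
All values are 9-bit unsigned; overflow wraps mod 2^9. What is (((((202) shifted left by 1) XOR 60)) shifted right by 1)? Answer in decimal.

202 = 011001010
→ shifted left by 1 (mod 2^9) → 110010100 = 404
60 = 000111100
→ XOR → 110101000 = 424
→ shifted right by 1 → 011010100 = 212

212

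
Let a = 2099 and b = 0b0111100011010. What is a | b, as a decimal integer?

2099 = 100000110011
b = 111100011010
 OR → 111100111011 = 3899

3899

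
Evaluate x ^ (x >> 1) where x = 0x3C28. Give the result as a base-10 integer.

x = 11110000101000 = 15400
x>>1 = 01111000010100
XOR  = 10001000111100 = 8764
(x ^ (x >> 1) gives the standard binary-reflected Gray code of x.)

8764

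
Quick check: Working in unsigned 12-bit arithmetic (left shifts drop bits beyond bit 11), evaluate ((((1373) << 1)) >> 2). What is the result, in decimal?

1373 = 010101011101
→ << 1 (mod 2^12) → 101010111010 = 2746
→ >> 2 → 001010101110 = 686

686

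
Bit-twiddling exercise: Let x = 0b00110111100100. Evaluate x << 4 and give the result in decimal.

x = 0000110111100100
shift left by 4 → 1101111001000000 = 56896
(equivalently, 3556 × 2^4 = 3556 × 16)

56896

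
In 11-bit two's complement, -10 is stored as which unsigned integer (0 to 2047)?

2038

10 in 11 bits: 00000001010
Invert: 11111110101
Add 1:  11111110110 = 2038
(Check: 2^11 - 10 = 2048 - 10 = 2038.)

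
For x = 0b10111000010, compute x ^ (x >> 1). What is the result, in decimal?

1827

x = 10111000010 = 1474
x>>1 = 01011100001
XOR  = 11100100011 = 1827
(x ^ (x >> 1) gives the standard binary-reflected Gray code of x.)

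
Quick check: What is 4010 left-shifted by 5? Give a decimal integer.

4010 = 00000111110101010
shift left by 5 → 11111010101000000 = 128320
(equivalently, 4010 × 2^5 = 4010 × 32)

128320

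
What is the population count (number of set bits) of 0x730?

5

0x730 = 11100110000
Count the 1s: 1 + 1 + 1 + 1 + 1 = 5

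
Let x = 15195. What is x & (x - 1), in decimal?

x = 11101101011011 = 15195
x - 1 = 11101101011010
AND   = 11101101011010 = 15194
(x & (x - 1) clears the lowest set bit of x.)

15194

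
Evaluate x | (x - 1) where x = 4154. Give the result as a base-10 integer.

x = 1000000111010 = 4154
x - 1 = 1000000111001
OR    = 1000000111011 = 4155
(x | (x - 1) sets all bits below the lowest set bit.)

4155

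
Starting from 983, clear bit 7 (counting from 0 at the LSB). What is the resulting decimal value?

x = 01111010111
bit 7 is currently 1; clear it via x & ~(1 << 7) = x & ~128
→ 01101010111 = 855

855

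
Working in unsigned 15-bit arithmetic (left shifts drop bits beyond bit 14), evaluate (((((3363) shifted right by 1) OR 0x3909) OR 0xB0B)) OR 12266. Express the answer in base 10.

3363 = 000110100100011
→ shifted right by 1 → 000011010010001 = 1681
0x3909 = 011100100001001
→ OR → 011111110011001 = 16281
0xB0B = 000101100001011
→ OR → 011111110011011 = 16283
12266 = 010111111101010
→ OR → 011111111111011 = 16379

16379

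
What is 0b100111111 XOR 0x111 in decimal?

46

a = 100111111
0x111 = 100010001
XOR → 000101110 = 46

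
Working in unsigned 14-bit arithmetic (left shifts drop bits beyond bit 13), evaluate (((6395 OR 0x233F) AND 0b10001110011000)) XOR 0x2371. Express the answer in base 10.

233

6395 = 01100011111011
0x233F = 10001100111111
→ OR → 11101111111111 = 15359
0b10001110011000 = 10001110011000
→ AND → 10001110011000 = 9112
0x2371 = 10001101110001
→ XOR → 00000011101001 = 233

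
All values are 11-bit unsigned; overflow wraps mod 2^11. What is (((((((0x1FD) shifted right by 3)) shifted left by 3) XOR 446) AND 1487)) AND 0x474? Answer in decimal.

68

0x1FD = 00111111101
→ shifted right by 3 → 00000111111 = 63
→ shifted left by 3 (mod 2^11) → 00111111000 = 504
446 = 00110111110
→ XOR → 00001000110 = 70
1487 = 10111001111
→ AND → 00001000110 = 70
0x474 = 10001110100
→ AND → 00001000100 = 68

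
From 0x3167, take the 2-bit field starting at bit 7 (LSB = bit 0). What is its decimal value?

2

v = 11000101100111
Shift right by 7: 1100010
Mask low 2 bits: 10 = 2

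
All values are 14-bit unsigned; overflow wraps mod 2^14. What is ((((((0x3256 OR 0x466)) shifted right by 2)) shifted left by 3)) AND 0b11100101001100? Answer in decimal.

10312

0x3256 = 11001001010110
0x466 = 00010001100110
→ OR → 11011001110110 = 13942
→ shifted right by 2 → 00110110011101 = 3485
→ shifted left by 3 (mod 2^14) → 10110011101000 = 11496
0b11100101001100 = 11100101001100
→ AND → 10100001001000 = 10312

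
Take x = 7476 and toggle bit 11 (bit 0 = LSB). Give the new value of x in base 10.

5428

x = 1110100110100
bit 11 is currently 1; toggle it via x ^ (1 << 11) = x ^ 2048
→ 1010100110100 = 5428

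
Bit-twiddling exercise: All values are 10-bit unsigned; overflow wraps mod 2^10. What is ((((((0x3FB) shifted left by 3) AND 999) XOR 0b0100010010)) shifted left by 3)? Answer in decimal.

0x3FB = 1111111011
→ shifted left by 3 (mod 2^10) → 1111011000 = 984
999 = 1111100111
→ AND → 1111000000 = 960
0b0100010010 = 0100010010
→ XOR → 1011010010 = 722
→ shifted left by 3 (mod 2^10) → 1010010000 = 656

656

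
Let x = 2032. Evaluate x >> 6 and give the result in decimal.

2032 = 11111110000
shift right by 6 → 00000011111 = 31
(equivalently, floor(2032 / 64))

31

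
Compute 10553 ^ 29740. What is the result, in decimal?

10553 = 010100100111001
29740 = 111010000101100
XOR → 101110100010101 = 23829

23829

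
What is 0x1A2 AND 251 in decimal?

162

0x1A2 = 110100010
251 = 011111011
AND → 010100010 = 162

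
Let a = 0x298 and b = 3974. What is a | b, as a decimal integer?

3998

0x298 = 001010011000
3974 = 111110000110
 OR → 111110011110 = 3998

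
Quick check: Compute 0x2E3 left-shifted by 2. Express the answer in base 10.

2956

0x2E3 = 001011100011
shift left by 2 → 101110001100 = 2956
(equivalently, 739 × 2^2 = 739 × 4)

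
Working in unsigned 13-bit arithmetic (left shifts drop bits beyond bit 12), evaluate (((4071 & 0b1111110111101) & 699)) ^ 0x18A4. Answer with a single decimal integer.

4071 = 0111111100111
0b1111110111101 = 1111110111101
→ & → 0111110100101 = 4005
699 = 0001010111011
→ & → 0001010100001 = 673
0x18A4 = 1100010100100
→ ^ → 1101000000101 = 6661

6661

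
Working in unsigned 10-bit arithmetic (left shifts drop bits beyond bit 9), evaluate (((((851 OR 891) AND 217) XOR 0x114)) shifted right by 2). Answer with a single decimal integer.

851 = 1101010011
891 = 1101111011
→ OR → 1101111011 = 891
217 = 0011011001
→ AND → 0001011001 = 89
0x114 = 0100010100
→ XOR → 0101001101 = 333
→ shifted right by 2 → 0001010011 = 83

83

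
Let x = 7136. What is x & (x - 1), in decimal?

x = 1101111100000 = 7136
x - 1 = 1101111011111
AND   = 1101111000000 = 7104
(x & (x - 1) clears the lowest set bit of x.)

7104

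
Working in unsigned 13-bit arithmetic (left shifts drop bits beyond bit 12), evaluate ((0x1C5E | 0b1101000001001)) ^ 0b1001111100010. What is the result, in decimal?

0x1C5E = 1110001011110
0b1101000001001 = 1101000001001
→ | → 1111001011111 = 7775
0b1001111100010 = 1001111100010
→ ^ → 0110110111101 = 3517

3517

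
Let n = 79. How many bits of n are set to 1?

79 = 1001111
Count the 1s: 1 + 1 + 1 + 1 + 1 = 5

5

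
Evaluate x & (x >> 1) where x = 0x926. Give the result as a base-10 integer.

2

x = 100100100110 = 2342
x>>1 = 010010010011
AND  = 000000000010 = 2
(x & (x >> 1) has a 1 wherever x has two consecutive 1 bits.)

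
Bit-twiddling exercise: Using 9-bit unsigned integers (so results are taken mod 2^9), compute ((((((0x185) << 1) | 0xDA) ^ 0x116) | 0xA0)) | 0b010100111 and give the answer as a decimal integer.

239

0x185 = 110000101
→ << 1 (mod 2^9) → 100001010 = 266
0xDA = 011011010
→ | → 111011010 = 474
0x116 = 100010110
→ ^ → 011001100 = 204
0xA0 = 010100000
→ | → 011101100 = 236
0b010100111 = 010100111
→ | → 011101111 = 239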